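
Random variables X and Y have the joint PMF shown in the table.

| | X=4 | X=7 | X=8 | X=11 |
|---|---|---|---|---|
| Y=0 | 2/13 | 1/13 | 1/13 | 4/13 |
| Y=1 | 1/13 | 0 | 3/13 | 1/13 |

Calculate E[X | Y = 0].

P(Y = 0) = 8/13.
Σ X·P over the event = 4·(2/13) + 7·(1/13) + 8·(1/13) + 11·(4/13) = 67/13.
E[X | Y = 0] = (67/13) / (8/13) = 67/8.

67/8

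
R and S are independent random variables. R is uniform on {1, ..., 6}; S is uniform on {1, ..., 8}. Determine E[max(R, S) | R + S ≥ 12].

22/3

Outcomes with R + S ≥ 12: (4,8), (5,7), (5,8), (6,6), (6,7), (6,8), each with probability 1/48.
E[max(R, S) | R + S ≥ 12] = (8 + 7 + 8 + 6 + 7 + 8) / 6 = 22/3.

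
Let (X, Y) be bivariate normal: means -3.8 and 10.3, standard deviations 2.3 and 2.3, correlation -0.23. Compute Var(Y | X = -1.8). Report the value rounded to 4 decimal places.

The conditional variance in a bivariate normal is σ_Y²(1 − ρ²), independent of x.
Var(Y | X=-1.8) = (2.3)²·(1 − (-0.23)²) = 5.29·0.9471 = 5.0102.

5.0102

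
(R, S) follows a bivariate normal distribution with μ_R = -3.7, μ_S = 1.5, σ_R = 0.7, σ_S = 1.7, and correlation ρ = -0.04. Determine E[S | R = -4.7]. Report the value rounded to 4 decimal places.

1.5971

The regression of S on R has slope ρ·σ_S/σ_R and passes through (μ_R, μ_S).
E[S | R=-4.7] = 1.5 + (-0.04)·(1.7/0.7)·(-4.7 − (-3.7)) = 1.5 + (-0.097143)·(-1) = 1.5971.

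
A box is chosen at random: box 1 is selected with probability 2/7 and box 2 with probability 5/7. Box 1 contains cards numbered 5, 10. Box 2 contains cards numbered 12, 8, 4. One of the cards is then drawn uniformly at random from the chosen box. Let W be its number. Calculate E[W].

E[W | box 1] = (5+10)/2 = 15/2.
E[W | box 2] = (12+8+4)/3 = 8.
E[W] = (2/7)·(15/2) + (5/7)·(8) = 55/7.

55/7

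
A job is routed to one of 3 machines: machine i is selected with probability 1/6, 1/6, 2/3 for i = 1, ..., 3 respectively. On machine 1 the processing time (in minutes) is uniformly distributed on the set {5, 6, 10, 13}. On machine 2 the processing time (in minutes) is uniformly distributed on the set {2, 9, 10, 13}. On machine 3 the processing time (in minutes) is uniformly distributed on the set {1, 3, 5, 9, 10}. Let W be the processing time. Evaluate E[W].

197/30

E[W | machine 1] = (5+6+10+13)/4 = 17/2.
E[W | machine 2] = (2+9+10+13)/4 = 17/2.
E[W | machine 3] = (1+3+5+9+10)/5 = 28/5.
E[W] = (1/6)·(17/2) + (1/6)·(17/2) + (2/3)·(28/5) = 197/30.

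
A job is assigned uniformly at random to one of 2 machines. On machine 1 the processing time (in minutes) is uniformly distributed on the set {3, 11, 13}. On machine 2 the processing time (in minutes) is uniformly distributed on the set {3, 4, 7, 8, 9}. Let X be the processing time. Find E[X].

38/5

E[X | machine 1] = (3+11+13)/3 = 9.
E[X | machine 2] = (3+4+7+8+9)/5 = 31/5.
E[X] = (1/2)·(9) + (1/2)·(31/5) = 38/5.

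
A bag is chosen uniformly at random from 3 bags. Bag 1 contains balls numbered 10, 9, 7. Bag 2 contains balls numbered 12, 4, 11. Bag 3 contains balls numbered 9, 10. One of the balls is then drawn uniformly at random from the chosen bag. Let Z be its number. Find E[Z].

163/18

E[Z | bag 1] = (10+9+7)/3 = 26/3.
E[Z | bag 2] = (12+4+11)/3 = 9.
E[Z | bag 3] = (9+10)/2 = 19/2.
By the law of total expectation,
E[Z] = (1/3)·(26/3) + (1/3)·(9) + (1/3)·(19/2) = 163/18.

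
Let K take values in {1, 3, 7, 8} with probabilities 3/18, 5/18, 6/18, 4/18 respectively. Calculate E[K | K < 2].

P(K < 2) = 1/6.
Σ over the event: 1·1/6 = 1/6.
E[K | K < 2] = (1/6) / (1/6) = 1.

1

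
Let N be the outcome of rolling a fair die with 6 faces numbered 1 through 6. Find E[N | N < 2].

1

Given N < 2, N is equally likely to be any of {1}.
E[N | N < 2] = (1) / 1 = 1.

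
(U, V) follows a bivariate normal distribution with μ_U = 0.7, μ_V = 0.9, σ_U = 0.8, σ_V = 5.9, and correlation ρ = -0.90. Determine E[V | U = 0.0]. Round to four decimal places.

5.5463

The regression of V on U has slope ρ·σ_V/σ_U and passes through (μ_U, μ_V).
E[V | U=0.0] = 0.9 + (-0.90)·(5.9/0.8)·(0.0 − (0.7)) = 0.9 + (-6.6375)·(-0.7) = 5.5463.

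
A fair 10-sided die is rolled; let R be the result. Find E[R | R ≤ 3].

2

Given R ≤ 3, R is equally likely to be any of {1, 2, 3}.
E[R | R ≤ 3] = (1 + 2 + 3) / 3 = 2.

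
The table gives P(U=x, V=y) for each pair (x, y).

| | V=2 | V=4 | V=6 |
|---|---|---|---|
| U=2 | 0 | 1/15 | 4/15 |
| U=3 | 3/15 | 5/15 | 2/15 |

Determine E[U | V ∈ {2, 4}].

26/9

P(V ∈ {2, 4}) = 3/5.
Σ U·P over the event = 2·(1/15) + 3·(3/15) + 3·(5/15) = 26/15.
E[U | V ∈ {2, 4}] = (26/15) / (3/5) = 26/9.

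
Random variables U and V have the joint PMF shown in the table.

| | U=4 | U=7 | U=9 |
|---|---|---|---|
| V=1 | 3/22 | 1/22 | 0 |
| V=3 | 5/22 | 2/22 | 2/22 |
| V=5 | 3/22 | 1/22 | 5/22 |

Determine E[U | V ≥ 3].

P(V ≥ 3) = 9/11.
Σ U·P over the event = 4·(5/22) + 4·(3/22) + 7·(2/22) + 7·(1/22) + 9·(2/22) + 9·(5/22) = 58/11.
E[U | V ≥ 3] = (58/11) / (9/11) = 58/9.

58/9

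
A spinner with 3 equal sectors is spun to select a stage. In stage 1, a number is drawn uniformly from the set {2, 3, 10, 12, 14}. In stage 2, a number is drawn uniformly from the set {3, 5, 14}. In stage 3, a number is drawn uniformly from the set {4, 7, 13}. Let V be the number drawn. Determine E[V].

E[V | stage 1] = (2+3+10+12+14)/5 = 41/5.
E[V | stage 2] = (3+5+14)/3 = 22/3.
E[V | stage 3] = (4+7+13)/3 = 8.
E[V] = (1/3)·(41/5) + (1/3)·(22/3) + (1/3)·(8) = 353/45.

353/45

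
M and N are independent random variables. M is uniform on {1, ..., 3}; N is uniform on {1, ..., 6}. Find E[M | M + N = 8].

5/2

P(M + N = 8) = 1/9.
Summing M·P(x,y) over outcomes with M + N = 8 gives 5/18.
E[M | M + N = 8] = (5/18) / (1/9) = 5/2.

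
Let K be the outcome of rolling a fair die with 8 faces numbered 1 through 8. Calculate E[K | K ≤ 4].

Given K ≤ 4, K is equally likely to be any of {1, 2, 3, 4}.
E[K | K ≤ 4] = (1 + 2 + 3 + 4) / 4 = 5/2.

5/2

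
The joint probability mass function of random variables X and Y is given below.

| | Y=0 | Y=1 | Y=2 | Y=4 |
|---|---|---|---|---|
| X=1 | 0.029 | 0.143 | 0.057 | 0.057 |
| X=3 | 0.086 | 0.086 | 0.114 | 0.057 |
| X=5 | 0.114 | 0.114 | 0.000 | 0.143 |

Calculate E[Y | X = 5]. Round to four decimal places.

1.8491

P(X = 5) = 0.371.
Σ Y·P over the event = 0·(0.114) + 1·(0.114) + 4·(0.143) = 0.686.
E[Y | X = 5] = (0.686) / (0.371) = 1.8491.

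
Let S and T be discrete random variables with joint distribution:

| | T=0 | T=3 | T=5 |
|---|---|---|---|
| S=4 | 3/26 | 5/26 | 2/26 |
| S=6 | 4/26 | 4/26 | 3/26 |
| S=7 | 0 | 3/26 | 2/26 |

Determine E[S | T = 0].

36/7

P(T = 0) = 7/26.
Summing S·P(S=x,T=y) over the conditioning event gives 18/13.
E[S | T = 0] = (18/13) / (7/26) = 36/7.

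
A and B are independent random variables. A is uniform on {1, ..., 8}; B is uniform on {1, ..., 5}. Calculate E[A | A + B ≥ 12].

23/3

P(A + B ≥ 12) = 3/40.
Summing A·P(x,y) over outcomes with A + B ≥ 12 gives 23/40.
E[A | A + B ≥ 12] = (23/40) / (3/40) = 23/3.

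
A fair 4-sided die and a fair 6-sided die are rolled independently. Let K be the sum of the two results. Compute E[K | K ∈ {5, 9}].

19/3

P(K ∈ {5, 9}) = 1/4.
Σ over the event: 5·1/6 + 9·1/12 = 19/12.
E[K | K ∈ {5, 9}] = (19/12) / (1/4) = 19/3.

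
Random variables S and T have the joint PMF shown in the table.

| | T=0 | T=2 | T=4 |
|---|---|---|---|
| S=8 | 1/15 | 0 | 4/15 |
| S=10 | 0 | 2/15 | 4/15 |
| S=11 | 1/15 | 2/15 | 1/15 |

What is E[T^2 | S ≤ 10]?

136/11

P(S ≤ 10) = 11/15.
Summing T^2·P(S=x,T=y) over the conditioning event gives 136/15.
E[T^2 | S ≤ 10] = (136/15) / (11/15) = 136/11.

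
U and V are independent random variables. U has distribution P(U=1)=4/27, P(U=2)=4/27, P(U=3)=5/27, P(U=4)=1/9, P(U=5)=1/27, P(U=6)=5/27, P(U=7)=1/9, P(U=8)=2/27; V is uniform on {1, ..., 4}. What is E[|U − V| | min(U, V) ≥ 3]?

75/38

P(min(U, V) ≥ 3) = 19/54.
Summing |U−V|·P(x,y) over outcomes with min(U, V) ≥ 3 gives 25/36.
E[|U − V| | min(U, V) ≥ 3] = (25/36) / (19/54) = 75/38.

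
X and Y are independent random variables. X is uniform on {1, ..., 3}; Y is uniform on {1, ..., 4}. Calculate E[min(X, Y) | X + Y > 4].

13/6

Outcomes with X + Y > 4: (1,4), (2,3), (2,4), (3,2), (3,3), (3,4), each with probability 1/12.
E[min(X, Y) | X + Y > 4] = (1 + 2 + 2 + 2 + 3 + 3) / 6 = 13/6.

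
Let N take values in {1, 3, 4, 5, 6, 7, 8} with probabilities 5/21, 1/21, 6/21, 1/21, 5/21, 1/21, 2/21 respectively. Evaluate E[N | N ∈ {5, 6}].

35/6

P(N ∈ {5, 6}) = 2/7.
Σ over the event: 5·1/21 + 6·5/21 = 5/3.
E[N | N ∈ {5, 6}] = (5/3) / (2/7) = 35/6.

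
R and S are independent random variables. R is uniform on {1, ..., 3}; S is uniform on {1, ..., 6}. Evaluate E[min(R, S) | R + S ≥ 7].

7/3

Outcomes with R + S ≥ 7: (1,6), (2,5), (2,6), (3,4), (3,5), (3,6), each with probability 1/18.
E[min(R, S) | R + S ≥ 7] = (1 + 2 + 2 + 3 + 3 + 3) / 6 = 7/3.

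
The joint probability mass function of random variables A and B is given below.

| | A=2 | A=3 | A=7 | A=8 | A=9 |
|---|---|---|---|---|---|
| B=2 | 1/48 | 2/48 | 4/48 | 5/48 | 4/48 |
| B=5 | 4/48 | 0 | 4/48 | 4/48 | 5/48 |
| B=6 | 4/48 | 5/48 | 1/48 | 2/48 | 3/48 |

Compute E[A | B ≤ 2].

P(B ≤ 2) = 1/3.
Σ A·P over the event = 2·(1/48) + 3·(2/48) + 7·(4/48) + 8·(5/48) + 9·(4/48) = 7/3.
E[A | B ≤ 2] = (7/3) / (1/3) = 7.

7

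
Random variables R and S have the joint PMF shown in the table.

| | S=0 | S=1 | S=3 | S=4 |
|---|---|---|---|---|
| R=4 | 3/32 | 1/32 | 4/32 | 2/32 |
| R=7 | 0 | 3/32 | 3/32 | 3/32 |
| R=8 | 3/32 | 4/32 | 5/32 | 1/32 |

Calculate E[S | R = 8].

23/13

P(R = 8) = 13/32.
Σ S·P over the event = 0·(3/32) + 1·(4/32) + 3·(5/32) + 4·(1/32) = 23/32.
E[S | R = 8] = (23/32) / (13/32) = 23/13.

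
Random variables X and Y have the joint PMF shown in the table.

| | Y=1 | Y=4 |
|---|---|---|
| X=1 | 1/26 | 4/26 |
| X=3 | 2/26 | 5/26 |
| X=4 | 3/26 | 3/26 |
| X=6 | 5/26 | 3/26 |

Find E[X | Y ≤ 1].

P(Y ≤ 1) = 11/26.
Summing X·P(X=x,Y=y) over the conditioning event gives 49/26.
E[X | Y ≤ 1] = (49/26) / (11/26) = 49/11.

49/11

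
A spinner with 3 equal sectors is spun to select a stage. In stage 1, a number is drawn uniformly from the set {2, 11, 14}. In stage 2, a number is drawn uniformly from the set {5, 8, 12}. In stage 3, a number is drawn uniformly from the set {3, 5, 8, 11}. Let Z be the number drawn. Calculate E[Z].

289/36

E[Z | stage 1] = (2+11+14)/3 = 9.
E[Z | stage 2] = (5+8+12)/3 = 25/3.
E[Z | stage 3] = (3+5+8+11)/4 = 27/4.
By the law of total expectation,
E[Z] = (1/3)·(9) + (1/3)·(25/3) + (1/3)·(27/4) = 289/36.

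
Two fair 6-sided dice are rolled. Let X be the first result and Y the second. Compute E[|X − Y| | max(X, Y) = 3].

6/5

P(max(X, Y) = 3) = 5/36.
Summing |X−Y|·P(x,y) over outcomes with max(X, Y) = 3 gives 1/6.
E[|X − Y| | max(X, Y) = 3] = (1/6) / (5/36) = 6/5.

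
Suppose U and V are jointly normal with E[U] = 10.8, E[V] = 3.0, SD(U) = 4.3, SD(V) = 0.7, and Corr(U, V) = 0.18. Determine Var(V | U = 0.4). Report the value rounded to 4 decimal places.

For a bivariate normal, Var(V | U=x) = σ_V²(1 − ρ²).
Var(V | U=0.4) = (0.7)²·(1 − (0.18)²) = 0.49·0.9676 = 0.4741.

0.4741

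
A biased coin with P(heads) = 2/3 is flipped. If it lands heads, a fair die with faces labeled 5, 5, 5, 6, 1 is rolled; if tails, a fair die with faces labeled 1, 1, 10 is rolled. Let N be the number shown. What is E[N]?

E[N | heads] = (5+5+5+6+1)/5 = 22/5.
E[N | tails] = (1+1+10)/3 = 4.
By the law of total expectation,
E[N] = (2/3)·(22/5) + (1/3)·(4) = 64/15.

64/15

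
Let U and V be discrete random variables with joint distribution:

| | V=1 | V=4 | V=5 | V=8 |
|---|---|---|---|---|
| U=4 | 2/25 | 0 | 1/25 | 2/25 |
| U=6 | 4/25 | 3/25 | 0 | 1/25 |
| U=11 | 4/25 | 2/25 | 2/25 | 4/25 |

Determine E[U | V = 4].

8

P(V = 4) = 1/5.
Summing U·P(U=x,V=y) over the conditioning event gives 8/5.
E[U | V = 4] = (8/5) / (1/5) = 8.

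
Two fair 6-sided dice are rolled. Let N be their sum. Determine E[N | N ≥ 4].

P(N ≥ 4) = 11/12.
E[N | N ≥ 4] = (61/9) / (11/12) = 244/33.

244/33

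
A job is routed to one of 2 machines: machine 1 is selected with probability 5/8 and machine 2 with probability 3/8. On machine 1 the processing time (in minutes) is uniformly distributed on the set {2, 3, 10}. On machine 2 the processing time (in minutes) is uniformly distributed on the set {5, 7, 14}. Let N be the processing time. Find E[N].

E[N | machine 1] = (2+3+10)/3 = 5.
E[N | machine 2] = (5+7+14)/3 = 26/3.
E[N] = (5/8)·(5) + (3/8)·(26/3) = 51/8.

51/8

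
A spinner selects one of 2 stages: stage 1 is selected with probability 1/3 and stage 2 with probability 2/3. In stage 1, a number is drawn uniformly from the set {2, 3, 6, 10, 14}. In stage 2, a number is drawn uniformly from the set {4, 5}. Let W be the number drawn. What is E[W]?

E[W | stage 1] = (2+3+6+10+14)/5 = 7.
E[W | stage 2] = (4+5)/2 = 9/2.
E[W] = (1/3)·(7) + (2/3)·(9/2) = 16/3.

16/3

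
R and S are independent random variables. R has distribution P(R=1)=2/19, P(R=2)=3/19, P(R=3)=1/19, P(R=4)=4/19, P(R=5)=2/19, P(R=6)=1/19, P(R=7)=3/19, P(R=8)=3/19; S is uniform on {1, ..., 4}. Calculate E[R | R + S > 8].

181/25

P(R + S > 8) = 25/76.
Summing R·P(x,y) over outcomes with R + S > 8 gives 181/76.
E[R | R + S > 8] = (181/76) / (25/76) = 181/25.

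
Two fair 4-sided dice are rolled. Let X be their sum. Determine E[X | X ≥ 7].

P(X ≥ 7) = 3/16.
Σ over the event: 7·1/8 + 8·1/16 = 11/8.
E[X | X ≥ 7] = (11/8) / (3/16) = 22/3.

22/3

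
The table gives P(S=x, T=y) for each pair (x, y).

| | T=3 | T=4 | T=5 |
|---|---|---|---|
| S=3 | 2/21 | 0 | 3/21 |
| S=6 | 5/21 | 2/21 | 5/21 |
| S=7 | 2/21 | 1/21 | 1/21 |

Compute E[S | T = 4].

19/3

P(T = 4) = 1/7.
Σ S·P over the event = 6·(2/21) + 7·(1/21) = 19/21.
E[S | T = 4] = (19/21) / (1/7) = 19/3.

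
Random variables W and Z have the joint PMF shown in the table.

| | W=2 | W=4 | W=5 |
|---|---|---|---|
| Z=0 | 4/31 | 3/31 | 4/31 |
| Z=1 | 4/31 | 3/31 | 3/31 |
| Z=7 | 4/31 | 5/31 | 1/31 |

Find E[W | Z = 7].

33/10

P(Z = 7) = 10/31.
Σ W·P over the event = 2·(4/31) + 4·(5/31) + 5·(1/31) = 33/31.
E[W | Z = 7] = (33/31) / (10/31) = 33/10.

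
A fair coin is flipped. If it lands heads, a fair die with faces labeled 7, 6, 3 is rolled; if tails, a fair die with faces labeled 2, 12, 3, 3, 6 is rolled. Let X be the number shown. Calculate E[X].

E[X | heads] = (7+6+3)/3 = 16/3.
E[X | tails] = (2+12+3+3+6)/5 = 26/5.
By the law of total expectation,
E[X] = (1/2)·(16/3) + (1/2)·(26/5) = 79/15.

79/15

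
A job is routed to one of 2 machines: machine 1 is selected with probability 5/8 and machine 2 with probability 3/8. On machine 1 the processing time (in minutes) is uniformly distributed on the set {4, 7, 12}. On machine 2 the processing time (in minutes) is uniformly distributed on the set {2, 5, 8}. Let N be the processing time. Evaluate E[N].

20/3

E[N | machine 1] = (4+7+12)/3 = 23/3.
E[N | machine 2] = (2+5+8)/3 = 5.
By the law of total expectation,
E[N] = (5/8)·(23/3) + (3/8)·(5) = 20/3.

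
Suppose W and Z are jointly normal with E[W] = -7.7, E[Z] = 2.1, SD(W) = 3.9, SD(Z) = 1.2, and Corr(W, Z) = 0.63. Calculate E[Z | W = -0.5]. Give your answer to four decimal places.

For a bivariate normal, E[Z | W=x] = μ_Z + ρ·(σ_Z/σ_W)·(x − μ_W).
E[Z | W=-0.5] = 2.1 + (0.63)·(1.2/3.9)·(-0.5 − (-7.7)) = 2.1 + (0.19385)·(7.2) = 3.4957.

3.4957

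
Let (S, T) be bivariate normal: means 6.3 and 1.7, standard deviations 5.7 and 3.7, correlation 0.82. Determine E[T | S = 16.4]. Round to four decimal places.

For a bivariate normal, E[T | S=x] = μ_T + ρ·(σ_T/σ_S)·(x − μ_S).
E[T | S=16.4] = 1.7 + (0.82)·(3.7/5.7)·(16.4 − (6.3)) = 1.7 + (0.53228)·(10.1) = 7.0760.

7.0760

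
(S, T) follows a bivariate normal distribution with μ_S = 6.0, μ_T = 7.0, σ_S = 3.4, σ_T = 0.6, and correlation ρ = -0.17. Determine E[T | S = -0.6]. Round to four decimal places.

E[T | S=x] = μ_T + ρ(σ_T/σ_S)(x − μ_S) for jointly normal variables.
E[T | S=-0.6] = 7.0 + (-0.17)·(0.6/3.4)·(-0.6 − (6.0)) = 7.0 + (-0.03)·(-6.6) = 7.1980.

7.1980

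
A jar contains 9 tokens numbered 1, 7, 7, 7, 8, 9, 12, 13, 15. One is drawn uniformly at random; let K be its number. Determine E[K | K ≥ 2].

P(K ≥ 2) = 8/9.
Σ over the event: 7·1/3 + 8·1/9 + 9·1/9 + 12·1/9 + 13·1/9 + 15·1/9 = 26/3.
E[K | K ≥ 2] = (26/3) / (8/9) = 39/4.

39/4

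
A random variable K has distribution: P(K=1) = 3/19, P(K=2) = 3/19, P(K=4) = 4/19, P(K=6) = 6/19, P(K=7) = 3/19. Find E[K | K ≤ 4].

5/2

P(K ≤ 4) = 10/19.
Σ over the event: 1·3/19 + 2·3/19 + 4·4/19 = 25/19.
E[K | K ≤ 4] = (25/19) / (10/19) = 5/2.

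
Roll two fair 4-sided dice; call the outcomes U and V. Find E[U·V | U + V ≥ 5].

17/2

P(U + V ≥ 5) = 5/8.
Summing UV·P(x,y) over outcomes with U + V ≥ 5 gives 85/16.
E[U·V | U + V ≥ 5] = (85/16) / (5/8) = 17/2.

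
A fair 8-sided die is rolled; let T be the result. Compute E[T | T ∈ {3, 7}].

5

P(T ∈ {3, 7}) = 1/4.
Σ over the event: 3·1/8 + 7·1/8 = 5/4.
E[T | T ∈ {3, 7}] = (5/4) / (1/4) = 5.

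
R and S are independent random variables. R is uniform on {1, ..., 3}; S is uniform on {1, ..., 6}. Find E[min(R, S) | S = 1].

1

Outcomes with S = 1: (1,1), (2,1), (3,1), each with probability 1/18.
E[min(R, S) | S = 1] = (1 + 1 + 1) / 3 = 1.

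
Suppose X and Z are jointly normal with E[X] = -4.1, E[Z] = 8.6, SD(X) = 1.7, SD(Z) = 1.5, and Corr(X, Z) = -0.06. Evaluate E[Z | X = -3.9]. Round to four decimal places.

8.5894

The regression of Z on X has slope ρ·σ_Z/σ_X and passes through (μ_X, μ_Z).
E[Z | X=-3.9] = 8.6 + (-0.06)·(1.5/1.7)·(-3.9 − (-4.1)) = 8.6 + (-0.052941)·(0.2) = 8.5894.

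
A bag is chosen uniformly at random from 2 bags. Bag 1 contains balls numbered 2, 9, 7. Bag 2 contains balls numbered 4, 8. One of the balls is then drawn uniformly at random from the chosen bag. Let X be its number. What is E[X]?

6

E[X | bag 1] = (2+9+7)/3 = 6.
E[X | bag 2] = (4+8)/2 = 6.
E[X] = (1/2)·(6) + (1/2)·(6) = 6.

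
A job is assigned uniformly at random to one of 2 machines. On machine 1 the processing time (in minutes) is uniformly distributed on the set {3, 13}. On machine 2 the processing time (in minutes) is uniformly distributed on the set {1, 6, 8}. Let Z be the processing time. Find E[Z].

E[Z | machine 1] = (3+13)/2 = 8.
E[Z | machine 2] = (1+6+8)/3 = 5.
By the law of total expectation,
E[Z] = (1/2)·(8) + (1/2)·(5) = 13/2.

13/2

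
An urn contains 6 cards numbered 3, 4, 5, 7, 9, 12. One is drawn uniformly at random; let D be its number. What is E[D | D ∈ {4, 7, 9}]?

P(D ∈ {4, 7, 9}) = 1/2.
Σ over the event: 4·1/6 + 7·1/6 + 9·1/6 = 10/3.
E[D | D ∈ {4, 7, 9}] = (10/3) / (1/2) = 20/3.

20/3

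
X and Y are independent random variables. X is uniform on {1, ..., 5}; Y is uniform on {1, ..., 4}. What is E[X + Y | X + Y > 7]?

25/3

Outcomes with X + Y > 7: (4,4), (5,3), (5,4), each with probability 1/20.
E[X + Y | X + Y > 7] = (8 + 8 + 9) / 3 = 25/3.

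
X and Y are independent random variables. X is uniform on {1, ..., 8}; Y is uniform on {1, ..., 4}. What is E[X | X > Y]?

62/11

P(X > Y) = 11/16.
Summing X·P(x,y) over outcomes with X > Y gives 31/8.
E[X | X > Y] = (31/8) / (11/16) = 62/11.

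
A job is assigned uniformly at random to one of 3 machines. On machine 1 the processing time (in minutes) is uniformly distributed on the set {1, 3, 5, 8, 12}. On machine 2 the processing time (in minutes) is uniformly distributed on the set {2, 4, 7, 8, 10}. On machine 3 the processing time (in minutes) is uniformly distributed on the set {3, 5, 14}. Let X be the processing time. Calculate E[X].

E[X | machine 1] = (1+3+5+8+12)/5 = 29/5.
E[X | machine 2] = (2+4+7+8+10)/5 = 31/5.
E[X | machine 3] = (3+5+14)/3 = 22/3.
By the law of total expectation,
E[X] = (1/3)·(29/5) + (1/3)·(31/5) + (1/3)·(22/3) = 58/9.

58/9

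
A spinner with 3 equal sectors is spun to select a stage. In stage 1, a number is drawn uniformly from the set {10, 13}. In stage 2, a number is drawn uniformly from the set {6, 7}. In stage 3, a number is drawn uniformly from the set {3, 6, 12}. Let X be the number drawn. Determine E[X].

E[X | stage 1] = (10+13)/2 = 23/2.
E[X | stage 2] = (6+7)/2 = 13/2.
E[X | stage 3] = (3+6+12)/3 = 7.
By the law of total expectation,
E[X] = (1/3)·(23/2) + (1/3)·(13/2) + (1/3)·(7) = 25/3.

25/3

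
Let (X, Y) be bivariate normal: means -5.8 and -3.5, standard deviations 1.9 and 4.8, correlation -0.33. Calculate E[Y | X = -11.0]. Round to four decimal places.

For a bivariate normal, E[Y | X=x] = μ_Y + ρ·(σ_Y/σ_X)·(x − μ_X).
E[Y | X=-11.0] = -3.5 + (-0.33)·(4.8/1.9)·(-11.0 − (-5.8)) = -3.5 + (-0.833684)·(-5.2) = 0.8352.

0.8352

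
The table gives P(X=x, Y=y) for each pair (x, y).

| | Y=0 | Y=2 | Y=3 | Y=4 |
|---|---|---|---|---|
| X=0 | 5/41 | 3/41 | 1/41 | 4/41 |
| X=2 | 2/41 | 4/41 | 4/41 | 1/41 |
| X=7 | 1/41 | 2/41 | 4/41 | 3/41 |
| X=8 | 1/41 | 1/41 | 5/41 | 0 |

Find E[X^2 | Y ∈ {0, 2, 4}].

P(Y ∈ {0, 2, 4}) = 27/41.
Summing X^2·P(X=x,Y=y) over the conditioning event gives 450/41.
E[X^2 | Y ∈ {0, 2, 4}] = (450/41) / (27/41) = 50/3.

50/3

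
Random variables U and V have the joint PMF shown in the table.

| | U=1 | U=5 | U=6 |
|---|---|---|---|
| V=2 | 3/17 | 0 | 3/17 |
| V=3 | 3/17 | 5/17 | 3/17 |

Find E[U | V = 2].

P(V = 2) = 6/17.
Σ U·P over the event = 1·(3/17) + 6·(3/17) = 21/17.
E[U | V = 2] = (21/17) / (6/17) = 7/2.

7/2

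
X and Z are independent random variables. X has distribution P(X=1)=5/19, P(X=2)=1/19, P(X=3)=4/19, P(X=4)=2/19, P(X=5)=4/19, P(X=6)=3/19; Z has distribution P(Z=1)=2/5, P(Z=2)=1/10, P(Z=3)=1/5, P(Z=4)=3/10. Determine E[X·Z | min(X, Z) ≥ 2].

100/7

P(min(X, Z) ≥ 2) = 42/95.
Summing XZ·P(x,y) over outcomes with min(X, Z) ≥ 2 gives 120/19.
E[X·Z | min(X, Z) ≥ 2] = (120/19) / (42/95) = 100/7.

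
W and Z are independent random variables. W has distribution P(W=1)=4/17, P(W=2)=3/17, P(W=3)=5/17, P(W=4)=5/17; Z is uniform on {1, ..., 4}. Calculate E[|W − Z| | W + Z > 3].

79/57

P(W + Z > 3) = 57/68.
Summing |W−Z|·P(x,y) over outcomes with W + Z > 3 gives 79/68.
E[|W − Z| | W + Z > 3] = (79/68) / (57/68) = 79/57.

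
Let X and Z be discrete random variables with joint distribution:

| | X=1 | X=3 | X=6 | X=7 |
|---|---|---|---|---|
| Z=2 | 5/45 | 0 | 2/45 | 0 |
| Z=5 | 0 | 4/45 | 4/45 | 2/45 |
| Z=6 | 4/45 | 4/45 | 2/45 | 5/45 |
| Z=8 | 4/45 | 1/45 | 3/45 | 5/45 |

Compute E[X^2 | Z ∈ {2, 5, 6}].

89/4

P(Z ∈ {2, 5, 6}) = 32/45.
Summing X^2·P(X=x,Z=y) over the conditioning event gives 712/45.
E[X^2 | Z ∈ {2, 5, 6}] = (712/45) / (32/45) = 89/4.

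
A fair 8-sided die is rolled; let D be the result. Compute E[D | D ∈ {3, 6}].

9/2

P(D ∈ {3, 6}) = 1/4.
Σ over the event: 3·1/8 + 6·1/8 = 9/8.
E[D | D ∈ {3, 6}] = (9/8) / (1/4) = 9/2.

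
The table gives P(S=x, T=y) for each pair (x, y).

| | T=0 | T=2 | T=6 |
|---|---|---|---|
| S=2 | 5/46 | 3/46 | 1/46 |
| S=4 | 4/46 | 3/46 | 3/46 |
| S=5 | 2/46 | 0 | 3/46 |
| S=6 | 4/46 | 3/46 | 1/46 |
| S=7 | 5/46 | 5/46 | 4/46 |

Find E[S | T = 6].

21/4

P(T = 6) = 6/23.
Σ S·P over the event = 2·(1/46) + 4·(3/46) + 5·(3/46) + 6·(1/46) + 7·(4/46) = 63/46.
E[S | T = 6] = (63/46) / (6/23) = 21/4.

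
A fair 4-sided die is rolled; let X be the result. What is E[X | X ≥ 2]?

Given X ≥ 2, X is equally likely to be any of {2, 3, 4}.
E[X | X ≥ 2] = (2 + 3 + 4) / 3 = 3.

3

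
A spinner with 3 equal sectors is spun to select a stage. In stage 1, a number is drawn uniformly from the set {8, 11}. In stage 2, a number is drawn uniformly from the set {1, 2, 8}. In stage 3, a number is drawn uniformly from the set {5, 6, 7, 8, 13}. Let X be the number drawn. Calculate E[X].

629/90

E[X | stage 1] = (8+11)/2 = 19/2.
E[X | stage 2] = (1+2+8)/3 = 11/3.
E[X | stage 3] = (5+6+7+8+13)/5 = 39/5.
By the law of total expectation,
E[X] = (1/3)·(19/2) + (1/3)·(11/3) + (1/3)·(39/5) = 629/90.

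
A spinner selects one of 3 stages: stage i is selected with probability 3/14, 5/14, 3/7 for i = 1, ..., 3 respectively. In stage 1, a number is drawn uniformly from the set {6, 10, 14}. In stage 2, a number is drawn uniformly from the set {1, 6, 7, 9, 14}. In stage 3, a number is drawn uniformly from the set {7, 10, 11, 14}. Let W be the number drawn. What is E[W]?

E[W | stage 1] = (6+10+14)/3 = 10.
E[W | stage 2] = (1+6+7+9+14)/5 = 37/5.
E[W | stage 3] = (7+10+11+14)/4 = 21/2.
By the law of total expectation,
E[W] = (3/14)·(10) + (5/14)·(37/5) + (3/7)·(21/2) = 65/7.

65/7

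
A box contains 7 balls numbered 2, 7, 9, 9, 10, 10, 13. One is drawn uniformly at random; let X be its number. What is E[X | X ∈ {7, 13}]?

10

P(X ∈ {7, 13}) = 2/7.
Σ over the event: 7·1/7 + 13·1/7 = 20/7.
E[X | X ∈ {7, 13}] = (20/7) / (2/7) = 10.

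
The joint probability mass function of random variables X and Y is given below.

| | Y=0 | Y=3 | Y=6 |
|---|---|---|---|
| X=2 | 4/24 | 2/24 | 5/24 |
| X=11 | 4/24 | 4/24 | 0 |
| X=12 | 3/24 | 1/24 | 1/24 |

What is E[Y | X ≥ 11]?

21/13

P(X ≥ 11) = 13/24.
Σ Y·P over the event = 0·(4/24) + 3·(4/24) + 0·(3/24) + 3·(1/24) + 6·(1/24) = 7/8.
E[Y | X ≥ 11] = (7/8) / (13/24) = 21/13.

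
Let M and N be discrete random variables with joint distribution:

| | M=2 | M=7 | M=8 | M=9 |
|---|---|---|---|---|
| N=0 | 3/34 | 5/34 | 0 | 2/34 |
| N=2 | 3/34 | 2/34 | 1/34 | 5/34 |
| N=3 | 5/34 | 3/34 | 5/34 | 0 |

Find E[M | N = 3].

P(N = 3) = 13/34.
Σ M·P over the event = 2·(5/34) + 7·(3/34) + 8·(5/34) = 71/34.
E[M | N = 3] = (71/34) / (13/34) = 71/13.

71/13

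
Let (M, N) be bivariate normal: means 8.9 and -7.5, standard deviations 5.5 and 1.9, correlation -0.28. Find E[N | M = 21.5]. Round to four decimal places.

-8.7188

E[N | M=x] = μ_N + ρ(σ_N/σ_M)(x − μ_M) for jointly normal variables.
E[N | M=21.5] = -7.5 + (-0.28)·(1.9/5.5)·(21.5 − (8.9)) = -7.5 + (-0.096727)·(12.6) = -8.7188.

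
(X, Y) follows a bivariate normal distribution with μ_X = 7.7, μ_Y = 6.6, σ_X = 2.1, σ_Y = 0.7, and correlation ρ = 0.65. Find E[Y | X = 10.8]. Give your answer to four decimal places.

E[Y | X=x] = μ_Y + ρ(σ_Y/σ_X)(x − μ_X) for jointly normal variables.
E[Y | X=10.8] = 6.6 + (0.65)·(0.7/2.1)·(10.8 − (7.7)) = 6.6 + (0.21667)·(3.1) = 7.2717.

7.2717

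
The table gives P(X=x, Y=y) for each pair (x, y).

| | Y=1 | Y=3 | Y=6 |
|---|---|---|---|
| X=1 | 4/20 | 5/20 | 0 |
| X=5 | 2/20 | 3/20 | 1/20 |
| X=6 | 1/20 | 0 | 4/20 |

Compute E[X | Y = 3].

P(Y = 3) = 2/5.
Σ X·P over the event = 1·(5/20) + 5·(3/20) = 1.
E[X | Y = 3] = (1) / (2/5) = 5/2.

5/2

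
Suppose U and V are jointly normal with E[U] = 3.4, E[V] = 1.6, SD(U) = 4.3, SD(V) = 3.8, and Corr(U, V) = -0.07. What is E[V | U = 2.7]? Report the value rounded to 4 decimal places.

1.6433

For a bivariate normal, E[V | U=x] = μ_V + ρ·(σ_V/σ_U)·(x − μ_U).
E[V | U=2.7] = 1.6 + (-0.07)·(3.8/4.3)·(2.7 − (3.4)) = 1.6 + (-0.06186)·(-0.7) = 1.6433.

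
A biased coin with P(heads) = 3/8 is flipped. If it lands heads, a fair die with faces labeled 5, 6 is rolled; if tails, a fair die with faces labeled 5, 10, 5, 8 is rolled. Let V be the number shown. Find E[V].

103/16

E[V | heads] = (5+6)/2 = 11/2.
E[V | tails] = (5+10+5+8)/4 = 7.
E[V] = (3/8)·(11/2) + (5/8)·(7) = 103/16.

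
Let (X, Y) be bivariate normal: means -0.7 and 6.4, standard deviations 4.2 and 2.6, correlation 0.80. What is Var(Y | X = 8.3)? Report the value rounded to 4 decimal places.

For a bivariate normal, Var(Y | X=x) = σ_Y²(1 − ρ²).
Var(Y | X=8.3) = (2.6)²·(1 − (0.80)²) = 6.76·0.36 = 2.4336.

2.4336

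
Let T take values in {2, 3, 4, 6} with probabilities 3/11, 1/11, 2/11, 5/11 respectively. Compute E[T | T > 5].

P(T > 5) = 5/11.
Σ over the event: 6·5/11 = 30/11.
E[T | T > 5] = (30/11) / (5/11) = 6.

6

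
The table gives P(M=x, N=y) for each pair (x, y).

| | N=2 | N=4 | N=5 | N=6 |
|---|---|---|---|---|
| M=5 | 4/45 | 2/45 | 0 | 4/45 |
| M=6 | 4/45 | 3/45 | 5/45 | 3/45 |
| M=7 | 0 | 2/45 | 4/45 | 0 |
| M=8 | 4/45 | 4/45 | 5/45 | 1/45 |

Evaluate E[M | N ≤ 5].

P(N ≤ 5) = 37/45.
Summing M·P(M=x,N=y) over the conditioning event gives 248/45.
E[M | N ≤ 5] = (248/45) / (37/45) = 248/37.

248/37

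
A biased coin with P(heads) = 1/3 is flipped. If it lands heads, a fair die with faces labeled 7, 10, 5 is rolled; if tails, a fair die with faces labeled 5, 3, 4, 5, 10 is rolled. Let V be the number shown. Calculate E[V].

E[V | heads] = (7+10+5)/3 = 22/3.
E[V | tails] = (5+3+4+5+10)/5 = 27/5.
By the law of total expectation,
E[V] = (1/3)·(22/3) + (2/3)·(27/5) = 272/45.

272/45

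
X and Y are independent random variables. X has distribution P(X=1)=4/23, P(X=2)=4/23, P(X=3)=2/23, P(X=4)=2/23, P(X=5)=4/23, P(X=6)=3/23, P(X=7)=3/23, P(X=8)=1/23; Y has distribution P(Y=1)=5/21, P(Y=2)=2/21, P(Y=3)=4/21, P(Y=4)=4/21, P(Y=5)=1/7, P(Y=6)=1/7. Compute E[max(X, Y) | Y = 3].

P(Y = 3) = 4/21.
Summing max(X,Y)·P(x,y) over outcomes with Y = 3 gives 20/23.
E[max(X, Y) | Y = 3] = (20/23) / (4/21) = 105/23.

105/23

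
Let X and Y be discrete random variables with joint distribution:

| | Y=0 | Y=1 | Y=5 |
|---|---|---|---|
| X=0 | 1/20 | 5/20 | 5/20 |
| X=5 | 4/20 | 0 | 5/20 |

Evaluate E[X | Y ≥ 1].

5/3

P(Y ≥ 1) = 3/4.
Σ X·P over the event = 0·(5/20) + 0·(5/20) + 5·(5/20) = 5/4.
E[X | Y ≥ 1] = (5/4) / (3/4) = 5/3.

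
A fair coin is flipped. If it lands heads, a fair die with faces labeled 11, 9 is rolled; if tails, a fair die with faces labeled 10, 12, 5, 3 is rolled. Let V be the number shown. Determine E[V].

E[V | heads] = (11+9)/2 = 10.
E[V | tails] = (10+12+5+3)/4 = 15/2.
By the law of total expectation,
E[V] = (1/2)·(10) + (1/2)·(15/2) = 35/4.

35/4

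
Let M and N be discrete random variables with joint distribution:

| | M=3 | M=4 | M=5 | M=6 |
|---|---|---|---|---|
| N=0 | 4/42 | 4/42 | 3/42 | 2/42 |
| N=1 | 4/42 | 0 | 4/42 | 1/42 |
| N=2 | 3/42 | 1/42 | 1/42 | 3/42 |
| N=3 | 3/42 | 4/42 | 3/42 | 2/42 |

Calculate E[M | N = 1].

38/9

P(N = 1) = 3/14.
Summing M·P(M=x,N=y) over the conditioning event gives 19/21.
E[M | N = 1] = (19/21) / (3/14) = 38/9.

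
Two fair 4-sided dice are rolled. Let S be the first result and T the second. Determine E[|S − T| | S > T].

Outcomes with S > T: (2,1), (3,1), (3,2), (4,1), (4,2), (4,3), each with probability 1/16.
E[|S − T| | S > T] = (1 + 2 + 1 + 3 + 2 + 1) / 6 = 5/3.

5/3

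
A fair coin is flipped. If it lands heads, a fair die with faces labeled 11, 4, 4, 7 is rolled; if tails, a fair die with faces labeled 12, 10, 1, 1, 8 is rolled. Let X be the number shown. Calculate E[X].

129/20

E[X | heads] = (11+4+4+7)/4 = 13/2.
E[X | tails] = (12+10+1+1+8)/5 = 32/5.
By the law of total expectation,
E[X] = (1/2)·(13/2) + (1/2)·(32/5) = 129/20.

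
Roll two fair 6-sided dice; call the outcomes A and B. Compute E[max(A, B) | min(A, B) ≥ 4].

49/9

P(min(A, B) ≥ 4) = 1/4.
Summing max(A,B)·P(x,y) over outcomes with min(A, B) ≥ 4 gives 49/36.
E[max(A, B) | min(A, B) ≥ 4] = (49/36) / (1/4) = 49/9.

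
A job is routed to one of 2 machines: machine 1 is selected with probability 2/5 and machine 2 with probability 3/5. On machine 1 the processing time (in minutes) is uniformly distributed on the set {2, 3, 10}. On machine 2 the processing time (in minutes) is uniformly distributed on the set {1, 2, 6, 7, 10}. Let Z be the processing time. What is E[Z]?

E[Z | machine 1] = (2+3+10)/3 = 5.
E[Z | machine 2] = (1+2+6+7+10)/5 = 26/5.
By the law of total expectation,
E[Z] = (2/5)·(5) + (3/5)·(26/5) = 128/25.

128/25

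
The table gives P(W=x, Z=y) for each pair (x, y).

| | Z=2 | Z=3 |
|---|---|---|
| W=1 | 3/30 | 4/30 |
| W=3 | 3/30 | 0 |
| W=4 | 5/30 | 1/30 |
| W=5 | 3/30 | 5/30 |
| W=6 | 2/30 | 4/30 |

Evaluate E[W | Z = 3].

57/14

P(Z = 3) = 7/15.
Σ W·P over the event = 1·(4/30) + 4·(1/30) + 5·(5/30) + 6·(4/30) = 19/10.
E[W | Z = 3] = (19/10) / (7/15) = 57/14.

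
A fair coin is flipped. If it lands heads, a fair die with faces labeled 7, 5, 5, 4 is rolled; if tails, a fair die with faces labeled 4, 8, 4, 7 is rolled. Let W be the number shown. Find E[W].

11/2

E[W | heads] = (7+5+5+4)/4 = 21/4.
E[W | tails] = (4+8+4+7)/4 = 23/4.
E[W] = (1/2)·(21/4) + (1/2)·(23/4) = 11/2.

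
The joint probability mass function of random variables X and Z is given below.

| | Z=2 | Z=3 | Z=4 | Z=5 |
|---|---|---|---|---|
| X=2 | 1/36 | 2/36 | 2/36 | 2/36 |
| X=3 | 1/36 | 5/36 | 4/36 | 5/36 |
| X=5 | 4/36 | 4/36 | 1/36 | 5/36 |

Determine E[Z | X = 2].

26/7

P(X = 2) = 7/36.
Σ Z·P over the event = 2·(1/36) + 3·(2/36) + 4·(2/36) + 5·(2/36) = 13/18.
E[Z | X = 2] = (13/18) / (7/36) = 26/7.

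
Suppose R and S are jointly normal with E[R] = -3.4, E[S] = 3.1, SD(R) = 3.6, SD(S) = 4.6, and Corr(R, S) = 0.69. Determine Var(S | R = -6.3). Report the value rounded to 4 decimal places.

Var(S | R=x) = (1 − ρ²)·σ_S².
Var(S | R=-6.3) = (4.6)²·(1 − (0.69)²) = 21.16·0.5239 = 11.0857.

11.0857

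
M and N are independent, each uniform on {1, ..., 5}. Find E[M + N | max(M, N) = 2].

10/3

Outcomes with max(M, N) = 2: (1,2), (2,1), (2,2), each with probability 1/25.
E[M + N | max(M, N) = 2] = (3 + 3 + 4) / 3 = 10/3.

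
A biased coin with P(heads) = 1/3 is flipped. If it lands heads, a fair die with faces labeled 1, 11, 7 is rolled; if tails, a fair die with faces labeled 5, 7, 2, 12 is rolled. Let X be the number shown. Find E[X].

E[X | heads] = (1+11+7)/3 = 19/3.
E[X | tails] = (5+7+2+12)/4 = 13/2.
E[X] = (1/3)·(19/3) + (2/3)·(13/2) = 58/9.

58/9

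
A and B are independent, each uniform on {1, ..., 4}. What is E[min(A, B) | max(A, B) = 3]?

9/5

Outcomes with max(A, B) = 3: (1,3), (2,3), (3,1), (3,2), (3,3), each with probability 1/16.
E[min(A, B) | max(A, B) = 3] = (1 + 2 + 1 + 2 + 3) / 5 = 9/5.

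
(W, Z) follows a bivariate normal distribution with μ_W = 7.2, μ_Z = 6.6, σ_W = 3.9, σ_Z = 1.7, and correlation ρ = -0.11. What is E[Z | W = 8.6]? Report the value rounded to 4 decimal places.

6.5329

E[Z | W=x] = μ_Z + ρ(σ_Z/σ_W)(x − μ_W) for jointly normal variables.
E[Z | W=8.6] = 6.6 + (-0.11)·(1.7/3.9)·(8.6 − (7.2)) = 6.6 + (-0.047949)·(1.4) = 6.5329.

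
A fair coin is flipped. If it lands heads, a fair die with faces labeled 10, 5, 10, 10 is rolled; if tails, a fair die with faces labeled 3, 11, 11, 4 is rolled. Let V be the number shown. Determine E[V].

8

E[V | heads] = (10+5+10+10)/4 = 35/4.
E[V | tails] = (3+11+11+4)/4 = 29/4.
By the law of total expectation,
E[V] = (1/2)·(35/4) + (1/2)·(29/4) = 8.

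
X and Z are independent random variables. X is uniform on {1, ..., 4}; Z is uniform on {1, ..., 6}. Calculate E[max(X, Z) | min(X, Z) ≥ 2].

P(min(X, Z) ≥ 2) = 5/8.
Summing max(X,Z)·P(x,y) over outcomes with min(X, Z) ≥ 2 gives 8/3.
E[max(X, Z) | min(X, Z) ≥ 2] = (8/3) / (5/8) = 64/15.

64/15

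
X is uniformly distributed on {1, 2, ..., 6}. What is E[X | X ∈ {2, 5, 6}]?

P(X ∈ {2, 5, 6}) = 1/2.
Σ over the event: 2·1/6 + 5·1/6 + 6·1/6 = 13/6.
E[X | X ∈ {2, 5, 6}] = (13/6) / (1/2) = 13/3.

13/3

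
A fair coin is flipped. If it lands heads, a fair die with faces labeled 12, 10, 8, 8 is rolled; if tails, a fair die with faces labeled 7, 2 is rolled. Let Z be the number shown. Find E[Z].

E[Z | heads] = (12+10+8+8)/4 = 19/2.
E[Z | tails] = (7+2)/2 = 9/2.
E[Z] = (1/2)·(19/2) + (1/2)·(9/2) = 7.

7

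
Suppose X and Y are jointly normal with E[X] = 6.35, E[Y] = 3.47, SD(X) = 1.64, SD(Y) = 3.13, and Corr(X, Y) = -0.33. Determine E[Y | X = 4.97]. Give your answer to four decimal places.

E[Y | X=x] = μ_Y + ρ(σ_Y/σ_X)(x − μ_X) for jointly normal variables.
E[Y | X=4.97] = 3.47 + (-0.33)·(3.13/1.64)·(4.97 − (6.35)) = 3.47 + (-0.629817)·(-1.38) = 4.3391.

4.3391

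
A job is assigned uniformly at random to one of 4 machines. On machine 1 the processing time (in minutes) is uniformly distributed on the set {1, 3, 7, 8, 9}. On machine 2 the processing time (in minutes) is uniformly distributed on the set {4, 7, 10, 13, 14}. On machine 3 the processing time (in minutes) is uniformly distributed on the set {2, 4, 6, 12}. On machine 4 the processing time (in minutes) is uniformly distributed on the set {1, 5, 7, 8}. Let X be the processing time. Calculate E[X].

E[X | machine 1] = (1+3+7+8+9)/5 = 28/5.
E[X | machine 2] = (4+7+10+13+14)/5 = 48/5.
E[X | machine 3] = (2+4+6+12)/4 = 6.
E[X | machine 4] = (1+5+7+8)/4 = 21/4.
E[X] = (1/4)·(28/5) + (1/4)·(48/5) + (1/4)·(6) + (1/4)·(21/4) = 529/80.

529/80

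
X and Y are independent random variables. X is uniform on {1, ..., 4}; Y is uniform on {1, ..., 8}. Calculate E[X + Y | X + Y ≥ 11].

Outcomes with X + Y ≥ 11: (3,8), (4,7), (4,8), each with probability 1/32.
E[X + Y | X + Y ≥ 11] = (11 + 11 + 12) / 3 = 34/3.

34/3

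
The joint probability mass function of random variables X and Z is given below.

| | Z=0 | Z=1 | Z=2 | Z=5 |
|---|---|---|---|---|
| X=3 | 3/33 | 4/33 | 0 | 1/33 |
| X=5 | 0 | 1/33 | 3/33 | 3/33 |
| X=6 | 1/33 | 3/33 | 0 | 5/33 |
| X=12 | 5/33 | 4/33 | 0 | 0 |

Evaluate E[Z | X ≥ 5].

54/25

P(X ≥ 5) = 25/33.
Summing Z·P(X=x,Z=y) over the conditioning event gives 18/11.
E[Z | X ≥ 5] = (18/11) / (25/33) = 54/25.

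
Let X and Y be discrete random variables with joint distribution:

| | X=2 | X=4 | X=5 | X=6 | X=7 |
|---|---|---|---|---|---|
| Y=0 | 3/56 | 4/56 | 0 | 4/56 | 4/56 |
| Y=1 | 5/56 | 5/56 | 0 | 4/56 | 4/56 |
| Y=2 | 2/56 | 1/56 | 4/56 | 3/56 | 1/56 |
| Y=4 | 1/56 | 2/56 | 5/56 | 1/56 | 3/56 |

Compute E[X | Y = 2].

53/11

P(Y = 2) = 11/56.
Summing X·P(X=x,Y=y) over the conditioning event gives 53/56.
E[X | Y = 2] = (53/56) / (11/56) = 53/11.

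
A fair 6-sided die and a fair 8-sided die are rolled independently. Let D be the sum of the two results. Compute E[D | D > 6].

314/33

P(D > 6) = 11/16.
Σ over the event: 7·1/8 + 8·1/8 + 9·1/8 + 10·5/48 + 11·1/12 + 12·1/16 + 13·1/24 + 14·1/48 = 157/24.
E[D | D > 6] = (157/24) / (11/16) = 314/33.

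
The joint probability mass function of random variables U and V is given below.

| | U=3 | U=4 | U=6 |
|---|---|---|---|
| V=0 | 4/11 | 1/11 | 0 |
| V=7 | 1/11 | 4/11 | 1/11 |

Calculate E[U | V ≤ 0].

P(V ≤ 0) = 5/11.
Σ U·P over the event = 3·(4/11) + 4·(1/11) = 16/11.
E[U | V ≤ 0] = (16/11) / (5/11) = 16/5.

16/5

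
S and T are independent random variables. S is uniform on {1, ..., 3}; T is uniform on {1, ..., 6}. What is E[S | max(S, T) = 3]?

12/5

Outcomes with max(S, T) = 3: (1,3), (2,3), (3,1), (3,2), (3,3), each with probability 1/18.
E[S | max(S, T) = 3] = (1 + 2 + 3 + 3 + 3) / 5 = 12/5.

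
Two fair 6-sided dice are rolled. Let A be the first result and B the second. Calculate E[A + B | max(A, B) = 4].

44/7

Outcomes with max(A, B) = 4: (1,4), (2,4), (3,4), (4,1), (4,2), (4,3), (4,4), each with probability 1/36.
E[A + B | max(A, B) = 4] = (5 + 6 + 7 + 5 + 6 + 7 + 8) / 7 = 44/7.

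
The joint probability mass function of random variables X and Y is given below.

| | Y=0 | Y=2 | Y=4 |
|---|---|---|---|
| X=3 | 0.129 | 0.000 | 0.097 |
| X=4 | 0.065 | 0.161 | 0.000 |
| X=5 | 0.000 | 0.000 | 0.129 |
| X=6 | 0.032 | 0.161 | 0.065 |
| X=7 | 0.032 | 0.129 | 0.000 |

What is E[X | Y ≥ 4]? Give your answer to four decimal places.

4.5567

P(Y ≥ 4) = 0.291.
Σ X·P over the event = 3·(0.097) + 5·(0.129) + 6·(0.065) = 1.326.
E[X | Y ≥ 4] = (1.326) / (0.291) = 4.5567.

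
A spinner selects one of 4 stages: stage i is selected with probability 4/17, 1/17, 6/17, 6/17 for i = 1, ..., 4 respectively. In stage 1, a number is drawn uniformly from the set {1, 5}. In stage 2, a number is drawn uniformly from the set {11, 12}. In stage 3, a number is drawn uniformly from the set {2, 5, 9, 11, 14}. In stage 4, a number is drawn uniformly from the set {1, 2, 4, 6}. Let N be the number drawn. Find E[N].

461/85

E[N | stage 1] = (1+5)/2 = 3.
E[N | stage 2] = (11+12)/2 = 23/2.
E[N | stage 3] = (2+5+9+11+14)/5 = 41/5.
E[N | stage 4] = (1+2+4+6)/4 = 13/4.
By the law of total expectation,
E[N] = (4/17)·(3) + (1/17)·(23/2) + (6/17)·(41/5) + (6/17)·(13/4) = 461/85.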